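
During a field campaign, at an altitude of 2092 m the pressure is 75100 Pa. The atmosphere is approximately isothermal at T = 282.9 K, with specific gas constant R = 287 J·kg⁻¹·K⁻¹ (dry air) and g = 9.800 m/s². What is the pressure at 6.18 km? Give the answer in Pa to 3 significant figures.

P ≈ 45900 Pa

Scale height: H = RT/g = 287 × 282.9 / 9.800 = 8284.9 m.
Between two levels, P₂ = P₁ exp(−Δz/H) with Δz = z₂ − z₁.
Δz = 6180.0 − 2092.0 = 4088.0 m; Δz/H = 4088.0/8284.9 = 0.49343.
P₂ = 75100 × exp(−0.49343) = 75100 × 0.61053 = 45851 Pa.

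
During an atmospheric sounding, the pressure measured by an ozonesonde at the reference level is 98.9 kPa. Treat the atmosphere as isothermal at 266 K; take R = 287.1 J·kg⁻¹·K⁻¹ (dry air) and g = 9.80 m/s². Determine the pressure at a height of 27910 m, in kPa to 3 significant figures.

P ≈ 2.75 kPa

Scale height: H = RT/g = 287.1 × 266 / 9.80 = 7792.7 m.
Barometric formula: P = P₀ exp(−z/H).
z/H = 27910/7792.7 = 3.5816; exp(−3.5816) = 0.027831.
P = 98.9 × 0.027831 = 2.7525 kPa.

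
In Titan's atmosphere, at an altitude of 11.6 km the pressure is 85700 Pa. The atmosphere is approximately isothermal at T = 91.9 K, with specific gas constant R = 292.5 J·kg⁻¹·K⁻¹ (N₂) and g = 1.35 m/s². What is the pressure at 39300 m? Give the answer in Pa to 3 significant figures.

P ≈ 21300 Pa

Scale height: H = RT/g = 292.5 × 91.9 / 1.35 = 19912 m.
Between two levels, P₂ = P₁ exp(−Δz/H) with Δz = z₂ − z₁.
Δz = 39300 − 11600 = 27700 m; Δz/H = 27700/19912 = 1.3911.
P₂ = 85700 × exp(−1.3911) = 85700 × 0.24880 = 21322 Pa.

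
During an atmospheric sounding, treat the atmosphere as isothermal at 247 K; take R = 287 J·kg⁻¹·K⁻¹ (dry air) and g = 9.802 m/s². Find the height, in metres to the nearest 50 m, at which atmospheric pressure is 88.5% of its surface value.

z ≈ 900 m

Scale height: H = RT/g = 287 × 247 / 9.802 = 7232.1 m.
Set P/P₀ = exp(−z/H) = 0.885, so z = −H ln(0.885).
−ln(0.885) = 0.12217; z = 7232.1 × 0.12217 = 883.55 m.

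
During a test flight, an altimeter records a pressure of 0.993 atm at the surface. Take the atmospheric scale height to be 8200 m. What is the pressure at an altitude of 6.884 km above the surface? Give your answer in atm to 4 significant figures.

P ≈ 0.4289 atm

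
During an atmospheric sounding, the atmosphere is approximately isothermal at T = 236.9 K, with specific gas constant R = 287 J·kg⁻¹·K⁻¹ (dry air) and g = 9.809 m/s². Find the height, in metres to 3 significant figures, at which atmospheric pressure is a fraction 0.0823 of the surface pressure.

z ≈ 17300 m

Scale height: H = RT/g = 287 × 236.9 / 9.809 = 6931.4 m.
Set P/P₀ = exp(−z/H) = 0.0823, so z = −H ln(0.0823).
−ln(0.0823) = 2.4974; z = 6931.4 × 2.4974 = 17310 m.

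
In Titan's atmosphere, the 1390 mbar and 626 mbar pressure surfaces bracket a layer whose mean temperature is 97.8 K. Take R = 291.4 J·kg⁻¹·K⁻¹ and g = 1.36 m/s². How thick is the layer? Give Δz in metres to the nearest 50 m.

Δz ≈ 16700 m

Hypsometric equation: Δz = (R T̄/g) ln(P₁/P₂).
R T̄/g = 291.4 × 97.8 / 1.36 = 20955 m.
ln(1390/626) = ln(2.2204) = 0.79769.
Δz = 20955 × 0.79769 = 16716 m.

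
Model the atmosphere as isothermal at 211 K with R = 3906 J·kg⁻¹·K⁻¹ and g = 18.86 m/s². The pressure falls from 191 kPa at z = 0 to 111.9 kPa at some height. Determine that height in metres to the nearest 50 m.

Scale height: H = RT/g = 3906 × 211 / 18.86 = 43699 m.
Invert the barometric formula: z = H ln(P₀/P).
P₀/P = 191/111.9 = 1.7069; ln(1.7069) = 0.53468.
z = 43699 × 0.53468 = 23365 m.

z ≈ 23350 m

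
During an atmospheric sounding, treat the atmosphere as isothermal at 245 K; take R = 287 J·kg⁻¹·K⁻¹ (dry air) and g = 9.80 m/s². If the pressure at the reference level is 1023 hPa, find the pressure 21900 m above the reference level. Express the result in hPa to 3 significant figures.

Scale height: H = RT/g = 287 × 245 / 9.80 = 7175.0 m.
Barometric formula: P = P₀ exp(−z/H).
z/H = 21900/7175.0 = 3.0523; exp(−3.0523) = 0.047250.
P = 1023 × 0.047250 = 48.337 hPa.

P ≈ 48.3 hPa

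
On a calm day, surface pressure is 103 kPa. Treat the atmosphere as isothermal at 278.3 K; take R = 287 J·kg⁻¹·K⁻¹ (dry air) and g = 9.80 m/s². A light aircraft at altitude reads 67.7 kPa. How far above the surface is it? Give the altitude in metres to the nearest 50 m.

Scale height: H = RT/g = 287 × 278.3 / 9.80 = 8150.2 m.
Invert the barometric formula: z = H ln(P₀/P).
P₀/P = 103/67.7 = 1.5214; ln(1.5214) = 0.41963.
z = 8150.2 × 0.41963 = 3420.1 m.

z ≈ 3400 m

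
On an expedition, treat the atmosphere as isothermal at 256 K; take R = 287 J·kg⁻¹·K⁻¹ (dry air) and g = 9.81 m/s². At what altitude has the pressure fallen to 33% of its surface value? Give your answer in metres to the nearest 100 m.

Scale height: H = RT/g = 287 × 256 / 9.81 = 7489.5 m.
Set P/P₀ = exp(−z/H) = 0.33, so z = −H ln(0.33).
−ln(0.33) = 1.1087; z = 7489.5 × 1.1087 = 8303.6 m.

z ≈ 8300 m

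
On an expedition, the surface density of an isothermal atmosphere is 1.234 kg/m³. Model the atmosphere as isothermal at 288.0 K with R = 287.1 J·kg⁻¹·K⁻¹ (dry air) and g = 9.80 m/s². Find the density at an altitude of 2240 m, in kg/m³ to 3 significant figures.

ρ ≈ 0.946 kg/m³

Scale height: H = RT/g = 287.1 × 288.0 / 9.80 = 8437.2 m.
In an isothermal atmosphere, density decays like pressure: ρ = ρ₀ exp(−z/H).
z/H = 2240.0/8437.2 = 0.26549; exp(−0.26549) = 0.76683.
ρ = 1.234 × 0.76683 = 0.94627 kg/m³.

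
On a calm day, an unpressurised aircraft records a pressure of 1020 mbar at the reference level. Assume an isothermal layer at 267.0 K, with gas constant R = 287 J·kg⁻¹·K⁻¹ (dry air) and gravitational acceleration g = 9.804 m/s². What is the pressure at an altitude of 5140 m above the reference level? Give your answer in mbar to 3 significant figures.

Scale height: H = RT/g = 287 × 267.0 / 9.804 = 7816.1 m.
Barometric formula: P = P₀ exp(−z/H).
z/H = 5140.0/7816.1 = 0.65762; exp(−0.65762) = 0.51808.
P = 1020 × 0.51808 = 528.44 mbar.

P ≈ 528 mbar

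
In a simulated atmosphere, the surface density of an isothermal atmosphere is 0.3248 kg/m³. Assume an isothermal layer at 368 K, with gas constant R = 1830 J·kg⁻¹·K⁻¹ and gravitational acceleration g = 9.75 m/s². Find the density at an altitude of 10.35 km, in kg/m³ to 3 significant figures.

Scale height: H = RT/g = 1830 × 368 / 9.75 = 69071 m.
In an isothermal atmosphere, density decays like pressure: ρ = ρ₀ exp(−z/H).
z/H = 10350/69071 = 0.14985; exp(−0.14985) = 0.86084.
ρ = 0.3248 × 0.86084 = 0.27960 kg/m³.

ρ ≈ 0.280 kg/m³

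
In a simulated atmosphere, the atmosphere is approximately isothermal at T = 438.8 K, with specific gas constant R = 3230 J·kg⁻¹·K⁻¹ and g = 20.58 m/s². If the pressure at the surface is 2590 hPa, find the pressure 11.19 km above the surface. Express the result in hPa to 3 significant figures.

Scale height: H = RT/g = 3230 × 438.8 / 20.58 = 68869 m.
Barometric formula: P = P₀ exp(−z/H).
z/H = 11190/68869 = 0.16248; exp(−0.16248) = 0.85003.
P = 2590 × 0.85003 = 2201.6 hPa.

P ≈ 2200 hPa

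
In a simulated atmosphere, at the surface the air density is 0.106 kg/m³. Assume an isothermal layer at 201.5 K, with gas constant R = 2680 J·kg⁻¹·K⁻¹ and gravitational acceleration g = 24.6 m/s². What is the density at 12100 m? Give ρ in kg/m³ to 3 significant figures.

Scale height: H = RT/g = 2680 × 201.5 / 24.6 = 21952 m.
In an isothermal atmosphere, density decays like pressure: ρ = ρ₀ exp(−z/H).
z/H = 12100/21952 = 0.55120; exp(−0.55120) = 0.57626.
ρ = 0.106 × 0.57626 = 0.061084 kg/m³.

ρ ≈ 0.0611 kg/m³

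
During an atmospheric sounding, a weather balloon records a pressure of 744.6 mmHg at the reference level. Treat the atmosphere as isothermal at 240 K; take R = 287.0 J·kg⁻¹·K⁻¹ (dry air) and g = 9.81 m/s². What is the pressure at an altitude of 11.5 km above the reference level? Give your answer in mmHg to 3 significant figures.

Scale height: H = RT/g = 287.0 × 240 / 9.81 = 7021.4 m.
Barometric formula: P = P₀ exp(−z/H).
z/H = 11500/7021.4 = 1.6379; exp(−1.6379) = 0.19439.
P = 744.6 × 0.19439 = 144.74 mmHg.

P ≈ 145 mmHg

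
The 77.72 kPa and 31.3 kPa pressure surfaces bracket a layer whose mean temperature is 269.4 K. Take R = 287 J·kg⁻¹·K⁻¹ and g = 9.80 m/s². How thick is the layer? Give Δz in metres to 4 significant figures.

Δz ≈ 7176 m

Hypsometric equation: Δz = (R T̄/g) ln(P₁/P₂).
R T̄/g = 287 × 269.4 / 9.80 = 7889.6 m.
ln(77.72/31.3) = ln(2.4831) = 0.90951.
Δz = 7889.6 × 0.90951 = 7175.7 m.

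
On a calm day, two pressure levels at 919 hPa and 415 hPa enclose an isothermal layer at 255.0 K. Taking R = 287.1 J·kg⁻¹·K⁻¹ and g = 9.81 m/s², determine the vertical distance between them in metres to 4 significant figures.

Δz ≈ 5933 m

Hypsometric equation: Δz = (R T̄/g) ln(P₁/P₂).
R T̄/g = 287.1 × 255.0 / 9.81 = 7462.8 m.
ln(919/415) = ln(2.2145) = 0.79503.
Δz = 7462.8 × 0.79503 = 5933.1 m.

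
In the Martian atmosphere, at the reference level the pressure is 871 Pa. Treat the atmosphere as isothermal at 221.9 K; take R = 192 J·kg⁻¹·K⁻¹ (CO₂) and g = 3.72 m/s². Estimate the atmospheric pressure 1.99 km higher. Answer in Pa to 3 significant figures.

P ≈ 732 Pa

Scale height: H = RT/g = 192 × 221.9 / 3.72 = 11453 m.
Barometric formula: P = P₀ exp(−z/H).
z/H = 1990.0/11453 = 0.17375; exp(−0.17375) = 0.84051.
P = 871 × 0.84051 = 732.08 Pa.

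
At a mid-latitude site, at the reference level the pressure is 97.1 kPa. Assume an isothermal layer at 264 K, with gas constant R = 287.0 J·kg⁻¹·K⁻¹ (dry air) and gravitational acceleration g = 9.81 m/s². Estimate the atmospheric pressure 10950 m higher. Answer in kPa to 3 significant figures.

Scale height: H = RT/g = 287.0 × 264 / 9.81 = 7723.5 m.
Barometric formula: P = P₀ exp(−z/H).
z/H = 10950/7723.5 = 1.4178; exp(−1.4178) = 0.24225.
P = 97.1 × 0.24225 = 23.522 kPa.

P ≈ 23.5 kPa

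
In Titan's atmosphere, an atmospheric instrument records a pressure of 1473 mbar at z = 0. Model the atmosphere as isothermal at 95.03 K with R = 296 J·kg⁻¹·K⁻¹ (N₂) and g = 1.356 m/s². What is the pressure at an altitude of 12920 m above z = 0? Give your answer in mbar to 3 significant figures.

P ≈ 790 mbar

Scale height: H = RT/g = 296 × 95.03 / 1.356 = 20744 m.
Barometric formula: P = P₀ exp(−z/H).
z/H = 12920/20744 = 0.62283; exp(−0.62283) = 0.53642.
P = 1473 × 0.53642 = 790.15 mbar.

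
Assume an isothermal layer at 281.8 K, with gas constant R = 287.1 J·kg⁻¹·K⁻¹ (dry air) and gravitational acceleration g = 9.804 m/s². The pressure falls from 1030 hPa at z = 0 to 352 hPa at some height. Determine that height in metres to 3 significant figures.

z ≈ 8860 m

Scale height: H = RT/g = 287.1 × 281.8 / 9.804 = 8252.2 m.
Invert the barometric formula: z = H ln(P₀/P).
P₀/P = 1030/352 = 2.9261; ln(2.9261) = 1.0737.
z = 8252.2 × 1.0737 = 8860.4 m.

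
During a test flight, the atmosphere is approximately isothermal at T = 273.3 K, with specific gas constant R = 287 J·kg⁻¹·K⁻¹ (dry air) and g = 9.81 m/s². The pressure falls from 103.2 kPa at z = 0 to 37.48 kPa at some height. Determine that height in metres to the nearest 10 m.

Scale height: H = RT/g = 287 × 273.3 / 9.81 = 7995.6 m.
Invert the barometric formula: z = H ln(P₀/P).
P₀/P = 103.2/37.48 = 2.7535; ln(2.7535) = 1.0129.
z = 7995.6 × 1.0129 = 8098.7 m.

z ≈ 8100 m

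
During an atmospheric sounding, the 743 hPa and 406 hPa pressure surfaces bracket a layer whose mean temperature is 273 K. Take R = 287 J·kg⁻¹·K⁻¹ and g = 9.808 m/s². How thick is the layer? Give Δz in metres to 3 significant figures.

Δz ≈ 4830 m

Hypsometric equation: Δz = (R T̄/g) ln(P₁/P₂).
R T̄/g = 287 × 273 / 9.808 = 7988.5 m.
ln(743/406) = ln(1.8300) = 0.60432.
Δz = 7988.5 × 0.60432 = 4827.6 m.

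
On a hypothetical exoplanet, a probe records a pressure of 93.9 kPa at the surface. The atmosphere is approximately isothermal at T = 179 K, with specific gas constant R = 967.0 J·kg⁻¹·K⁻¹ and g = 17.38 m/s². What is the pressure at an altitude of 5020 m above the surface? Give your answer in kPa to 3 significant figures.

P ≈ 56.7 kPa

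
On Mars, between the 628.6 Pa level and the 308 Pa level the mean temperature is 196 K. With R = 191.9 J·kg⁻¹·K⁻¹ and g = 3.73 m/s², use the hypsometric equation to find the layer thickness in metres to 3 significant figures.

Hypsometric equation: Δz = (R T̄/g) ln(P₁/P₂).
R T̄/g = 191.9 × 196 / 3.73 = 10084 m.
ln(628.6/308) = ln(2.0409) = 0.71339.
Δz = 10084 × 0.71339 = 7193.8 m.

Δz ≈ 7190 m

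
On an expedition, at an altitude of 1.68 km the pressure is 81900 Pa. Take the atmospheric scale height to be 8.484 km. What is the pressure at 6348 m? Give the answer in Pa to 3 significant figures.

P ≈ 47200 Pa

Between two levels, P₂ = P₁ exp(−Δz/H) with Δz = z₂ − z₁.
Δz = 6348.0 − 1680.0 = 4668.0 m; Δz/H = 4668.0/8484.0 = 0.55021.
P₂ = 81900 × exp(−0.55021) = 81900 × 0.57683 = 47242 Pa.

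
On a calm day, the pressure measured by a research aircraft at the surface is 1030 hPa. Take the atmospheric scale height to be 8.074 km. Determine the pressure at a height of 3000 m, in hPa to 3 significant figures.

P ≈ 710 hPa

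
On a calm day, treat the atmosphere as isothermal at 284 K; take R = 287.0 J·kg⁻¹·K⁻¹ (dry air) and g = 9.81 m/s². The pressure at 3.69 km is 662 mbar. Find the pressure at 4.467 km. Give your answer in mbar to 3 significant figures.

Scale height: H = RT/g = 287.0 × 284 / 9.81 = 8308.7 m.
Between two levels, P₂ = P₁ exp(−Δz/H) with Δz = z₂ − z₁.
Δz = 4467.0 − 3690.0 = 777.00 m; Δz/H = 777.00/8308.7 = 0.093516.
P₂ = 662 × exp(−0.093516) = 662 × 0.91072 = 602.90 mbar.

P ≈ 603 mbar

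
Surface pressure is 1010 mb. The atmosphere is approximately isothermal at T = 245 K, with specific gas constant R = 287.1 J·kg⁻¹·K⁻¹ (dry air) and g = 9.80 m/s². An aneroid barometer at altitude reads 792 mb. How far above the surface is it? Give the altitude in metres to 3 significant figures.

z ≈ 1750 m

Scale height: H = RT/g = 287.1 × 245 / 9.80 = 7177.5 m.
Invert the barometric formula: z = H ln(P₀/P).
P₀/P = 1010/792 = 1.2753; ln(1.2753) = 0.24318.
z = 7177.5 × 0.24318 = 1745.4 m.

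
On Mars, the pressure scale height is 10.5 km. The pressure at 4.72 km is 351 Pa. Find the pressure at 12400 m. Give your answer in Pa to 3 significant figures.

Between two levels, P₂ = P₁ exp(−Δz/H) with Δz = z₂ − z₁.
Δz = 12400 − 4720.0 = 7680.0 m; Δz/H = 7680.0/10500 = 0.73143.
P₂ = 351 × exp(−0.73143) = 351 × 0.48122 = 168.91 Pa.

P ≈ 169 Pa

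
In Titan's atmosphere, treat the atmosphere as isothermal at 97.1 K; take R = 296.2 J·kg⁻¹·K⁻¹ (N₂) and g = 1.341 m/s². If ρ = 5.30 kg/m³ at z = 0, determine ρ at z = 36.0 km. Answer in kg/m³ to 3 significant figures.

Scale height: H = RT/g = 296.2 × 97.1 / 1.341 = 21447 m.
In an isothermal atmosphere, density decays like pressure: ρ = ρ₀ exp(−z/H).
z/H = 36000/21447 = 1.6786; exp(−1.6786) = 0.18664.
ρ = 5.30 × 0.18664 = 0.98919 kg/m³.

ρ ≈ 0.989 kg/m³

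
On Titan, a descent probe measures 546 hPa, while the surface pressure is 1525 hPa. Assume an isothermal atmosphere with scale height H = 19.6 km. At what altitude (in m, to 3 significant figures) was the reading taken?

Invert the barometric formula: z = H ln(P₀/P).
P₀/P = 1525/546 = 2.7930; ln(2.7930) = 1.0271.
z = 19600 × 1.0271 = 20131 m.

z ≈ 20100 m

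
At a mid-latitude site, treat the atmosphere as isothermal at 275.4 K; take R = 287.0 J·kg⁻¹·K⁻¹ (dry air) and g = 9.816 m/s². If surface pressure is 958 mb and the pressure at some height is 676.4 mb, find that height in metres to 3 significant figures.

z ≈ 2800 m

Scale height: H = RT/g = 287.0 × 275.4 / 9.816 = 8052.1 m.
Invert the barometric formula: z = H ln(P₀/P).
P₀/P = 958/676.4 = 1.4163; ln(1.4163) = 0.34805.
z = 8052.1 × 0.34805 = 2802.5 m.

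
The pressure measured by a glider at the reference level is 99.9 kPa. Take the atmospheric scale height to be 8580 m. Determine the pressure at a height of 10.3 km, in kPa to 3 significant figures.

Barometric formula: P = P₀ exp(−z/H).
z/H = 10300/8580.0 = 1.2005; exp(−1.2005) = 0.30104.
P = 99.9 × 0.30104 = 30.074 kPa.

P ≈ 30.1 kPa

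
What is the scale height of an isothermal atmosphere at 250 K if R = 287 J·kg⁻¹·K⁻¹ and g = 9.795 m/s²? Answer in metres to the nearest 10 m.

H ≈ 7330 m

The scale height of an isothermal atmosphere is H = RT/g.
H = 287 × 250 / 9.795 = 71750/9.795 = 7325.2 m.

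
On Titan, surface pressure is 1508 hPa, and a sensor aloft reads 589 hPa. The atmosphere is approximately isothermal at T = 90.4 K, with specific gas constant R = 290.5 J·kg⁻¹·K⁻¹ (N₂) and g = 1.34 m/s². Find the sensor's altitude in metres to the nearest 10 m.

Scale height: H = RT/g = 290.5 × 90.4 / 1.34 = 19598 m.
Invert the barometric formula: z = H ln(P₀/P).
P₀/P = 1508/589 = 2.5603; ln(2.5603) = 0.94012.
z = 19598 × 0.94012 = 18424 m.

z ≈ 18420 m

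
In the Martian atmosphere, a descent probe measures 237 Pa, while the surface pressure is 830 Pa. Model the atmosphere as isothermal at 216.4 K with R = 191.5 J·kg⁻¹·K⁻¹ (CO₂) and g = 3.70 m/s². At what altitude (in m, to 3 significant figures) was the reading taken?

z ≈ 14000 m

Scale height: H = RT/g = 191.5 × 216.4 / 3.70 = 11200 m.
Invert the barometric formula: z = H ln(P₀/P).
P₀/P = 830/237 = 3.5021; ln(3.5021) = 1.2534.
z = 11200 × 1.2534 = 14038 m.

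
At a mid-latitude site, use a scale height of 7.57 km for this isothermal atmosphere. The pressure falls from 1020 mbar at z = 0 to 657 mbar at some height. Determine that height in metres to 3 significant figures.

z ≈ 3330 m

Invert the barometric formula: z = H ln(P₀/P).
P₀/P = 1020/657 = 1.5525; ln(1.5525) = 0.43987.
z = 7570.0 × 0.43987 = 3329.8 m.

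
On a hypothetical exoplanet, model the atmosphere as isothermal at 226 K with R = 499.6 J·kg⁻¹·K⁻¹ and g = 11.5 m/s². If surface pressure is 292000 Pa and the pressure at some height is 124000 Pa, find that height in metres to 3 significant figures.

z ≈ 8410 m

Scale height: H = RT/g = 499.6 × 226 / 11.5 = 9818.2 m.
Invert the barometric formula: z = H ln(P₀/P).
P₀/P = 292000/124000 = 2.3548; ln(2.3548) = 0.85646.
z = 9818.2 × 0.85646 = 8408.9 m.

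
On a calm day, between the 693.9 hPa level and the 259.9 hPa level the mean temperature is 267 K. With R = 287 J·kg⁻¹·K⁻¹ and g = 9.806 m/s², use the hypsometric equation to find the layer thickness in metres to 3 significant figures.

Δz ≈ 7670 m

Hypsometric equation: Δz = (R T̄/g) ln(P₁/P₂).
R T̄/g = 287 × 267 / 9.806 = 7814.5 m.
ln(693.9/259.9) = ln(2.6699) = 0.98204.
Δz = 7814.5 × 0.98204 = 7674.2 m.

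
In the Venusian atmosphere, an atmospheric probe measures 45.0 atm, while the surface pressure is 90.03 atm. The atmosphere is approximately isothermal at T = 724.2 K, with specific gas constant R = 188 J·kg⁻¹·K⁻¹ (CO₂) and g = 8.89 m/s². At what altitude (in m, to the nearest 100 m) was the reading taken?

z ≈ 10600 m

Scale height: H = RT/g = 188 × 724.2 / 8.89 = 15315 m.
Invert the barometric formula: z = H ln(P₀/P).
P₀/P = 90.03/45.0 = 2.0007; ln(2.0007) = 0.69350.
z = 15315 × 0.69350 = 10621 m.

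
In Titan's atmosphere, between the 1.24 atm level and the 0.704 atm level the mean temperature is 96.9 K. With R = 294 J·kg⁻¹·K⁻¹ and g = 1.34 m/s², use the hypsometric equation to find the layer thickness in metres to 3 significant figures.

Δz ≈ 12000 m

Hypsometric equation: Δz = (R T̄/g) ln(P₁/P₂).
R T̄/g = 294 × 96.9 / 1.34 = 21260 m.
ln(1.24/0.704) = ln(1.7614) = 0.56611.
Δz = 21260 × 0.56611 = 12035 m.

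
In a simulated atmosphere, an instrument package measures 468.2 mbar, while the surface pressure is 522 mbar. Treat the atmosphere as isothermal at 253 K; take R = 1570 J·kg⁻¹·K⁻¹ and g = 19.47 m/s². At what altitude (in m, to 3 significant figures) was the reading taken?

Scale height: H = RT/g = 1570 × 253 / 19.47 = 20401 m.
Invert the barometric formula: z = H ln(P₀/P).
P₀/P = 522/468.2 = 1.1149; ln(1.1149) = 0.10876.
z = 20401 × 0.10876 = 2218.8 m.

z ≈ 2220 m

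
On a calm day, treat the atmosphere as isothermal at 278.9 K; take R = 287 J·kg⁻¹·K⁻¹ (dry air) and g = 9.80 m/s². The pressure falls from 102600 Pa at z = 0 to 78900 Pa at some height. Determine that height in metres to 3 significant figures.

z ≈ 2150 m

Scale height: H = RT/g = 287 × 278.9 / 9.80 = 8167.8 m.
Invert the barometric formula: z = H ln(P₀/P).
P₀/P = 102600/78900 = 1.3004; ln(1.3004) = 0.26267.
z = 8167.8 × 0.26267 = 2145.4 m.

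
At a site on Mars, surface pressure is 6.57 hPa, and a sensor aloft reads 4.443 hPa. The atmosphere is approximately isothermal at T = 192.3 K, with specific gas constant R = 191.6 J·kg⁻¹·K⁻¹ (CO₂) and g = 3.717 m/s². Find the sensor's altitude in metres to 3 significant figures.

z ≈ 3880 m

Scale height: H = RT/g = 191.6 × 192.3 / 3.717 = 9912.5 m.
Invert the barometric formula: z = H ln(P₀/P).
P₀/P = 6.57/4.443 = 1.4787; ln(1.4787) = 0.39116.
z = 9912.5 × 0.39116 = 3877.4 m.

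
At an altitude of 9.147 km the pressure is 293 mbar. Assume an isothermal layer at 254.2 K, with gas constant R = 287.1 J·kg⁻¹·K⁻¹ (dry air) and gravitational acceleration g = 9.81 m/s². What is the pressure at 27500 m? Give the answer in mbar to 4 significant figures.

Scale height: H = RT/g = 287.1 × 254.2 / 9.81 = 7439.4 m.
Between two levels, P₂ = P₁ exp(−Δz/H) with Δz = z₂ − z₁.
Δz = 27500 − 9147.0 = 18353 m; Δz/H = 18353/7439.4 = 2.4670.
P₂ = 293 × exp(−2.4670) = 293 × 0.084839 = 24.858 mbar.

P ≈ 24.86 mbar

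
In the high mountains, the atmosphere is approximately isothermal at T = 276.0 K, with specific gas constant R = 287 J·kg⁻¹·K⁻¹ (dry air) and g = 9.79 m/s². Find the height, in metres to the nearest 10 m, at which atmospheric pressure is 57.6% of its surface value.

z ≈ 4460 m

Scale height: H = RT/g = 287 × 276.0 / 9.79 = 8091.1 m.
Set P/P₀ = exp(−z/H) = 0.576, so z = −H ln(0.576).
−ln(0.576) = 0.55165; z = 8091.1 × 0.55165 = 4463.5 m.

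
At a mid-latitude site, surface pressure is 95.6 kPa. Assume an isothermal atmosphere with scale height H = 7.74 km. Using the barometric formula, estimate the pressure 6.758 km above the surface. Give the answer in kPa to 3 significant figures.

Barometric formula: P = P₀ exp(−z/H).
z/H = 6758.0/7740.0 = 0.87313; exp(−0.87313) = 0.41764.
P = 95.6 × 0.41764 = 39.926 kPa.

P ≈ 39.9 kPa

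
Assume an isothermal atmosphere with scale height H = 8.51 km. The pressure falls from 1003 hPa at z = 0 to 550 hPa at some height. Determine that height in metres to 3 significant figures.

Invert the barometric formula: z = H ln(P₀/P).
P₀/P = 1003/550 = 1.8236; ln(1.8236) = 0.60081.
z = 8510.0 × 0.60081 = 5112.9 m.

z ≈ 5110 m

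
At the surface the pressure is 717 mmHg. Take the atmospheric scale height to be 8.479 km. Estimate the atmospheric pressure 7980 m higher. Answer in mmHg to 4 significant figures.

P ≈ 279.8 mmHg

Barometric formula: P = P₀ exp(−z/H).
z/H = 7980.0/8479.0 = 0.94115; exp(−0.94115) = 0.39018.
P = 717 × 0.39018 = 279.76 mmHg.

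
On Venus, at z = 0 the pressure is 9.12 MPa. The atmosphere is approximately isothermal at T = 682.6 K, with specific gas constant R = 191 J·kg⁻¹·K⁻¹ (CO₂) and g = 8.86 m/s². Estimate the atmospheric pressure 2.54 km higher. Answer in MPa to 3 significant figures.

P ≈ 7.67 MPa

Scale height: H = RT/g = 191 × 682.6 / 8.86 = 14715 m.
Barometric formula: P = P₀ exp(−z/H).
z/H = 2540.0/14715 = 0.17261; exp(−0.17261) = 0.84147.
P = 9.12 × 0.84147 = 7.6742 MPa.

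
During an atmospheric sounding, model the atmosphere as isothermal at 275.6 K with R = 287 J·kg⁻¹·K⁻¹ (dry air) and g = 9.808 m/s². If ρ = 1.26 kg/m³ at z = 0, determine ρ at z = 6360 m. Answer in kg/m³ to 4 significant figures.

ρ ≈ 0.5726 kg/m³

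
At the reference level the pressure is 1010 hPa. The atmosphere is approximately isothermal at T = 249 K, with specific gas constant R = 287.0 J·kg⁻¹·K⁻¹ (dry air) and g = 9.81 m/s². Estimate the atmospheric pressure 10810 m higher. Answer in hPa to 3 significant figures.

P ≈ 229 hPa

Scale height: H = RT/g = 287.0 × 249 / 9.81 = 7284.7 m.
Barometric formula: P = P₀ exp(−z/H).
z/H = 10810/7284.7 = 1.4839; exp(−1.4839) = 0.22675.
P = 1010 × 0.22675 = 229.02 hPa.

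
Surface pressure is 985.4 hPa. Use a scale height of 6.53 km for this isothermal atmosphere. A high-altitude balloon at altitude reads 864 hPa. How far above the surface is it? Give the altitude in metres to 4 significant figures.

Invert the barometric formula: z = H ln(P₀/P).
P₀/P = 985.4/864 = 1.1405; ln(1.1405) = 0.13147.
z = 6530.0 × 0.13147 = 858.50 m.

z ≈ 858.5 m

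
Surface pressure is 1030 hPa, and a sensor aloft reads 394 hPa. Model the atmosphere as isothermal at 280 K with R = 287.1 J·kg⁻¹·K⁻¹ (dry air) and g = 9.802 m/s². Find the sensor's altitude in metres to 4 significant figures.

Scale height: H = RT/g = 287.1 × 280 / 9.802 = 8201.2 m.
Invert the barometric formula: z = H ln(P₀/P).
P₀/P = 1030/394 = 2.6142; ln(2.6142) = 0.96096.
z = 8201.2 × 0.96096 = 7881.0 m.

z ≈ 7881 m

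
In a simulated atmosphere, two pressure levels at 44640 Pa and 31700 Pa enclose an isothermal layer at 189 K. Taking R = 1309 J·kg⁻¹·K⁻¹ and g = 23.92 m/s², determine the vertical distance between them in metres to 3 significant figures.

Hypsometric equation: Δz = (R T̄/g) ln(P₁/P₂).
R T̄/g = 1309 × 189 / 23.92 = 10343 m.
ln(44640/31700) = ln(1.4082) = 0.34231.
Δz = 10343 × 0.34231 = 3540.5 m.

Δz ≈ 3540 m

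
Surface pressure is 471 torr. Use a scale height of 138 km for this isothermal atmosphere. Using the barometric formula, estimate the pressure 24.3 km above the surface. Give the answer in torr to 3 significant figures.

Barometric formula: P = P₀ exp(−z/H).
z/H = 24300/138000 = 0.17609; exp(−0.17609) = 0.83854.
P = 471 × 0.83854 = 394.95 torr.

P ≈ 395 torr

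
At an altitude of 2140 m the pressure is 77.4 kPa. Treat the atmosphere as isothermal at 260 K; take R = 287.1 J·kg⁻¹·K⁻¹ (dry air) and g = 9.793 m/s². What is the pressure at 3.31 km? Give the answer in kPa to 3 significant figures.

Scale height: H = RT/g = 287.1 × 260 / 9.793 = 7622.4 m.
Between two levels, P₂ = P₁ exp(−Δz/H) with Δz = z₂ − z₁.
Δz = 3310.0 − 2140.0 = 1170.0 m; Δz/H = 1170.0/7622.4 = 0.15349.
P₂ = 77.4 × exp(−0.15349) = 77.4 × 0.85771 = 66.387 kPa.

P ≈ 66.4 kPa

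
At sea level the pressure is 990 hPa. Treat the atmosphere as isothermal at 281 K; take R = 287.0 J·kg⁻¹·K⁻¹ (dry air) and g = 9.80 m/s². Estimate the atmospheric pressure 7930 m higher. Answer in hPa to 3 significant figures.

Scale height: H = RT/g = 287.0 × 281 / 9.80 = 8229.3 m.
Barometric formula: P = P₀ exp(−z/H).
z/H = 7930.0/8229.3 = 0.96363; exp(−0.96363) = 0.38151.
P = 990 × 0.38151 = 377.69 hPa.

P ≈ 378 hPa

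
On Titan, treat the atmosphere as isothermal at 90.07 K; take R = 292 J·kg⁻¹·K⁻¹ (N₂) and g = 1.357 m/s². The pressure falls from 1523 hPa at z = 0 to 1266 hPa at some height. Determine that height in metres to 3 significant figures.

z ≈ 3580 m

Scale height: H = RT/g = 292 × 90.07 / 1.357 = 19381 m.
Invert the barometric formula: z = H ln(P₀/P).
P₀/P = 1523/1266 = 1.2030; ln(1.2030) = 0.18482.
z = 19381 × 0.18482 = 3582.0 m.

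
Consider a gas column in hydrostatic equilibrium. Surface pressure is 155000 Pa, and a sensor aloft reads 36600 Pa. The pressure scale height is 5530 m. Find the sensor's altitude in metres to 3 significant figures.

Invert the barometric formula: z = H ln(P₀/P).
P₀/P = 155000/36600 = 4.2350; ln(4.2350) = 1.4434.
z = 5530.0 × 1.4434 = 7982.0 m.

z ≈ 7980 m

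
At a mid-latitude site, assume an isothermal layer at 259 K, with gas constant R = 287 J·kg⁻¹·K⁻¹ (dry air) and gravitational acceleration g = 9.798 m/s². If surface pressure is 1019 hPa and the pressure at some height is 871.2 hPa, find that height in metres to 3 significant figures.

z ≈ 1190 m

Scale height: H = RT/g = 287 × 259 / 9.798 = 7586.5 m.
Invert the barometric formula: z = H ln(P₀/P).
P₀/P = 1019/871.2 = 1.1697; ln(1.1697) = 0.15675.
z = 7586.5 × 0.15675 = 1189.2 m.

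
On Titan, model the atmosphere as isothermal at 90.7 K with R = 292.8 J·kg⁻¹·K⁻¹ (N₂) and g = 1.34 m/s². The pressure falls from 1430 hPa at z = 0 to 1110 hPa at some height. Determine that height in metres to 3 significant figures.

Scale height: H = RT/g = 292.8 × 90.7 / 1.34 = 19819 m.
Invert the barometric formula: z = H ln(P₀/P).
P₀/P = 1430/1110 = 1.2883; ln(1.2883) = 0.25332.
z = 19819 × 0.25332 = 5020.5 m.

z ≈ 5020 m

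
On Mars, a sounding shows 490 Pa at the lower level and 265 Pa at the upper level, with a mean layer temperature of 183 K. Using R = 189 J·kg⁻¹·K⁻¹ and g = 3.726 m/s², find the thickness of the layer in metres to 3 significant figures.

Hypsometric equation: Δz = (R T̄/g) ln(P₁/P₂).
R T̄/g = 189 × 183 / 3.726 = 9282.6 m.
ln(490/265) = ln(1.8491) = 0.61470.
Δz = 9282.6 × 0.61470 = 5706.0 m.

Δz ≈ 5710 m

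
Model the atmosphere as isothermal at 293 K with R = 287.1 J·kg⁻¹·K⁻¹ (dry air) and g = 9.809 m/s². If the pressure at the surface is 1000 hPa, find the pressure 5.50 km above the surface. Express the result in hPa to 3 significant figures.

Scale height: H = RT/g = 287.1 × 293 / 9.809 = 8575.8 m.
Barometric formula: P = P₀ exp(−z/H).
z/H = 5500.0/8575.8 = 0.64134; exp(−0.64134) = 0.52659.
P = 1000 × 0.52659 = 526.59 hPa.

P ≈ 527 hPa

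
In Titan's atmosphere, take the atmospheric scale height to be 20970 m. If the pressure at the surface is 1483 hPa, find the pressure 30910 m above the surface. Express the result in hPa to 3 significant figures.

Barometric formula: P = P₀ exp(−z/H).
z/H = 30910/20970 = 1.4740; exp(−1.4740) = 0.22901.
P = 1483 × 0.22901 = 339.62 hPa.

P ≈ 340 hPa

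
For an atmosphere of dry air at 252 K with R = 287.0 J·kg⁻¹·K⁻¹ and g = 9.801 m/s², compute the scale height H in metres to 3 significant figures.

The scale height of an isothermal atmosphere is H = RT/g.
H = 287.0 × 252 / 9.801 = 72324/9.801 = 7379.2 m.

H ≈ 7380 m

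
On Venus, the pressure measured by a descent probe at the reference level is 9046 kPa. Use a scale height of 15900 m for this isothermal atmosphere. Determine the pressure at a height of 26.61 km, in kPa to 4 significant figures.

P ≈ 1697 kPa

Barometric formula: P = P₀ exp(−z/H).
z/H = 26610/15900 = 1.6736; exp(−1.6736) = 0.18757.
P = 9046 × 0.18757 = 1696.8 kPa.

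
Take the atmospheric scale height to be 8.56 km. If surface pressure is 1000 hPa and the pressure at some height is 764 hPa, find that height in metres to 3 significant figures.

z ≈ 2300 m

Invert the barometric formula: z = H ln(P₀/P).
P₀/P = 1000/764 = 1.3089; ln(1.3089) = 0.26919.
z = 8560.0 × 0.26919 = 2304.3 m.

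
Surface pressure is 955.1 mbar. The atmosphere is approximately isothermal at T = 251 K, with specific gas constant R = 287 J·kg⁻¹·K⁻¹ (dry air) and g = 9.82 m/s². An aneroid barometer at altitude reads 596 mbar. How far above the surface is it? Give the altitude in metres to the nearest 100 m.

z ≈ 3500 m

Scale height: H = RT/g = 287 × 251 / 9.82 = 7335.7 m.
Invert the barometric formula: z = H ln(P₀/P).
P₀/P = 955.1/596 = 1.6025; ln(1.6025) = 0.47156.
z = 7335.7 × 0.47156 = 3459.2 m.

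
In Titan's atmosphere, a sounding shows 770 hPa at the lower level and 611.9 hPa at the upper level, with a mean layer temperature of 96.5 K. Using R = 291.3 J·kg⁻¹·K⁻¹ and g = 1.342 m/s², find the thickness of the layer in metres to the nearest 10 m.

Δz ≈ 4810 m

Hypsometric equation: Δz = (R T̄/g) ln(P₁/P₂).
R T̄/g = 291.3 × 96.5 / 1.342 = 20947 m.
ln(770/611.9) = ln(1.2584) = 0.22984.
Δz = 20947 × 0.22984 = 4814.5 m.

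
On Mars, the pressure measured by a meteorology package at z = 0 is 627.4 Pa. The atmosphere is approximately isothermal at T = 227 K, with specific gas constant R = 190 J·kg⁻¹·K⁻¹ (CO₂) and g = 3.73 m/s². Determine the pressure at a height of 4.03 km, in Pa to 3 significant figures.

Scale height: H = RT/g = 190 × 227 / 3.73 = 11563 m.
Barometric formula: P = P₀ exp(−z/H).
z/H = 4030.0/11563 = 0.34853; exp(−0.34853) = 0.70572.
P = 627.4 × 0.70572 = 442.77 Pa.

P ≈ 443 Pa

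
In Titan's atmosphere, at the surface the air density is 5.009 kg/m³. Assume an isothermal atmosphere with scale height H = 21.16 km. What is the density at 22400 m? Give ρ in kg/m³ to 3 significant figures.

In an isothermal atmosphere, density decays like pressure: ρ = ρ₀ exp(−z/H).
z/H = 22400/21160 = 1.0586; exp(−1.0586) = 0.34694.
ρ = 5.009 × 0.34694 = 1.7378 kg/m³.

ρ ≈ 1.74 kg/m³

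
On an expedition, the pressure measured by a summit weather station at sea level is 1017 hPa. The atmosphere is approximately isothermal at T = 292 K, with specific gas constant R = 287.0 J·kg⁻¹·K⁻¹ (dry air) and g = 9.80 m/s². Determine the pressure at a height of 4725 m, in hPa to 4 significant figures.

Scale height: H = RT/g = 287.0 × 292 / 9.80 = 8551.4 m.
Barometric formula: P = P₀ exp(−z/H).
z/H = 4725.0/8551.4 = 0.55254; exp(−0.55254) = 0.57549.
P = 1017 × 0.57549 = 585.27 hPa.

P ≈ 585.3 hPa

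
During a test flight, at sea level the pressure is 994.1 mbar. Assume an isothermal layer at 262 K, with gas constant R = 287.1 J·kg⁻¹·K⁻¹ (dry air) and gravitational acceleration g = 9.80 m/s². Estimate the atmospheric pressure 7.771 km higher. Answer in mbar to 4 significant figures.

P ≈ 361.2 mbar

Scale height: H = RT/g = 287.1 × 262 / 9.80 = 7675.5 m.
Barometric formula: P = P₀ exp(−z/H).
z/H = 7771.0/7675.5 = 1.0124; exp(−1.0124) = 0.36335.
P = 994.1 × 0.36335 = 361.21 mbar.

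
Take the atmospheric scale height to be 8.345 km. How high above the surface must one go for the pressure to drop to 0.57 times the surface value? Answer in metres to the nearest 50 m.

Set P/P₀ = exp(−z/H) = 0.57, so z = −H ln(0.57).
−ln(0.57) = 0.56212; z = 8345.0 × 0.56212 = 4690.9 m.

z ≈ 4700 m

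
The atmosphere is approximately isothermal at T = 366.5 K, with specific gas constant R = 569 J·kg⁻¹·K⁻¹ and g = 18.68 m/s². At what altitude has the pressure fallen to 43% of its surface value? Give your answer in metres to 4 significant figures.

z ≈ 9422 m

Scale height: H = RT/g = 569 × 366.5 / 18.68 = 11164 m.
Set P/P₀ = exp(−z/H) = 0.43, so z = −H ln(0.43).
−ln(0.43) = 0.84397; z = 11164 × 0.84397 = 9422.1 m.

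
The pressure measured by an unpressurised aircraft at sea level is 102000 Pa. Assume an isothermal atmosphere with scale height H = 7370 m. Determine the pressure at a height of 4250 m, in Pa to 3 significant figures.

P ≈ 57300 Pa

Barometric formula: P = P₀ exp(−z/H).
z/H = 4250.0/7370.0 = 0.57666; exp(−0.57666) = 0.56177.
P = 102000 × 0.56177 = 57301 Pa.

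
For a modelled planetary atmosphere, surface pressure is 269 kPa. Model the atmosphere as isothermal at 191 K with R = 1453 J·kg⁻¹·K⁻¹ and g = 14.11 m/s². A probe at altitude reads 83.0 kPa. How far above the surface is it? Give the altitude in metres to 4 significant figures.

z ≈ 23130 m

Scale height: H = RT/g = 1453 × 191 / 14.11 = 19669 m.
Invert the barometric formula: z = H ln(P₀/P).
P₀/P = 269/83.0 = 3.2410; ln(3.2410) = 1.1759.
z = 19669 × 1.1759 = 23129 m.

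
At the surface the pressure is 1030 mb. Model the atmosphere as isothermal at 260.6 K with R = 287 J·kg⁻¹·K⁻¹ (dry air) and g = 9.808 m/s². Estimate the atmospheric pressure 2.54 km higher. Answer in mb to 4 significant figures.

Scale height: H = RT/g = 287 × 260.6 / 9.808 = 7625.6 m.
Barometric formula: P = P₀ exp(−z/H).
z/H = 2540.0/7625.6 = 0.33309; exp(−0.33309) = 0.71671.
P = 1030 × 0.71671 = 738.21 mb.

P ≈ 738.2 mb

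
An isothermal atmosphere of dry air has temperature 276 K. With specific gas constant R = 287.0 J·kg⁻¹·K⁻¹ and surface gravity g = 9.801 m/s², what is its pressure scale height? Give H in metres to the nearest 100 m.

The scale height of an isothermal atmosphere is H = RT/g.
H = 287.0 × 276 / 9.801 = 79212/9.801 = 8082.0 m.

H ≈ 8100 m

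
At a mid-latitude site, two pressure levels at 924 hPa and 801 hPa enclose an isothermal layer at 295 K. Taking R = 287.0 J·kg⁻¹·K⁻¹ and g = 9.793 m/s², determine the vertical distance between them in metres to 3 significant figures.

Hypsometric equation: Δz = (R T̄/g) ln(P₁/P₂).
R T̄/g = 287.0 × 295 / 9.793 = 8645.5 m.
ln(924/801) = ln(1.1536) = 0.14289.
Δz = 8645.5 × 0.14289 = 1235.4 m.

Δz ≈ 1240 m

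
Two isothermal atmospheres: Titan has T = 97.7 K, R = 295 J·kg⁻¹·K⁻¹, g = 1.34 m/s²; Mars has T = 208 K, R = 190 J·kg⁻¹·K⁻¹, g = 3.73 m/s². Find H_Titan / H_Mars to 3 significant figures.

H = RT/g for each body.
H_Titan = 295 × 97.7 / 1.34 = 21509 m.
H_Mars = 190 × 208 / 3.73 = 10595 m.
H_Titan/H_Mars = 21509/10595 = 2.0301.

H_Titan/H_Mars ≈ 2.03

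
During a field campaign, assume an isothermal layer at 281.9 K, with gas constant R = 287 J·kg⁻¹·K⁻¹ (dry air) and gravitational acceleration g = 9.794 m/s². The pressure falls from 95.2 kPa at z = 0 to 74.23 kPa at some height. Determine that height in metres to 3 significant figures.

Scale height: H = RT/g = 287 × 281.9 / 9.794 = 8260.7 m.
Invert the barometric formula: z = H ln(P₀/P).
P₀/P = 95.2/74.23 = 1.2825; ln(1.2825) = 0.24881.
z = 8260.7 × 0.24881 = 2055.3 m.

z ≈ 2060 m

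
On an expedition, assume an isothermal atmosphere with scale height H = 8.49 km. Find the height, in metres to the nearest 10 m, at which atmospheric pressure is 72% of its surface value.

z ≈ 2790 m

Set P/P₀ = exp(−z/H) = 0.72, so z = −H ln(0.72).
−ln(0.72) = 0.32850; z = 8490.0 × 0.32850 = 2789.0 m.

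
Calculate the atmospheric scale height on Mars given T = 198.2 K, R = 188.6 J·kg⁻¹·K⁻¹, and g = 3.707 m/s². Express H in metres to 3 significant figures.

The scale height of an isothermal atmosphere is H = RT/g.
H = 188.6 × 198.2 / 3.707 = 37381/3.707 = 10084 m.

H ≈ 10100 m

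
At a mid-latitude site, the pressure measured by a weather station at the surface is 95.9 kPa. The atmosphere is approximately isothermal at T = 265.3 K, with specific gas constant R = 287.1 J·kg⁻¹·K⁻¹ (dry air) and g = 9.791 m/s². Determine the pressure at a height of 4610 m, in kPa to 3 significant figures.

P ≈ 53.0 kPa

Scale height: H = RT/g = 287.1 × 265.3 / 9.791 = 7779.4 m.
Barometric formula: P = P₀ exp(−z/H).
z/H = 4610.0/7779.4 = 0.59259; exp(−0.59259) = 0.55289.
P = 95.9 × 0.55289 = 53.022 kPa.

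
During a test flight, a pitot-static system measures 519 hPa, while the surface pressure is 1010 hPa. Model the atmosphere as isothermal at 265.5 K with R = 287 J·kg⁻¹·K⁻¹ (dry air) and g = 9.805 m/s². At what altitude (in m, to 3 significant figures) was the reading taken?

Scale height: H = RT/g = 287 × 265.5 / 9.805 = 7771.4 m.
Invert the barometric formula: z = H ln(P₀/P).
P₀/P = 1010/519 = 1.9461; ln(1.9461) = 0.66583.
z = 7771.4 × 0.66583 = 5174.4 m.

z ≈ 5170 m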